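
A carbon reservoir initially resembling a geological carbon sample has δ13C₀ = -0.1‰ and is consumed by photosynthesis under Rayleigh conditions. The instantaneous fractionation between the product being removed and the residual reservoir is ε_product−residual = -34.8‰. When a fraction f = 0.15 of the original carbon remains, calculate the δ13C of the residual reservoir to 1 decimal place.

68.1‰

Rayleigh residual: δ_res = (δ₀ + 1000)·f^(α−1) − 1000
α = ε/1000 + 1 = 0.96520, so α − 1 = -0.03480
f^(α−1) = 0.15^(-0.03480) = 1.068248
δ_res = (-0.1 + 1000) × 1.068248 − 1000 = 1068.141 − 1000 = 68.14‰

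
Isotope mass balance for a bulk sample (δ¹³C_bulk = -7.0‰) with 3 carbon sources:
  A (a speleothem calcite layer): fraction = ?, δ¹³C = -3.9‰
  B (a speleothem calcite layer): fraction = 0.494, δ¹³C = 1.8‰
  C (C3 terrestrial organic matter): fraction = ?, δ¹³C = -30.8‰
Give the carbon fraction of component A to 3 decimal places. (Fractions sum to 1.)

0.286

Let f_A and f_C be the unknown fractions; fractions sum to 1 so f_A + f_C = 0.506.
Mass balance: Σ fᵢ·δᵢ = δ_bulk ⇒ f_A·(-3.9) + f_C·(-30.8) = -7.0 − (0.889) = -7.889
Substitute f_C = 0.506 − f_A:
f_A·(-3.9 − -30.8) = -7.889 − 0.506×(-30.8) = 7.696
f_A = 7.696 / 26.9 = 0.2861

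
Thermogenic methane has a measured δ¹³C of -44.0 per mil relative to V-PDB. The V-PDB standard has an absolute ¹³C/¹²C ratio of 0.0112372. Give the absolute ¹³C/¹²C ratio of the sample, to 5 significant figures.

R_sample = R_standard × (δ¹³C/1000 + 1)
R_sample = 0.0112372 × (-44.0/1000 + 1) = 0.0112372 × 0.956000
R_sample = 0.0107428

0.010743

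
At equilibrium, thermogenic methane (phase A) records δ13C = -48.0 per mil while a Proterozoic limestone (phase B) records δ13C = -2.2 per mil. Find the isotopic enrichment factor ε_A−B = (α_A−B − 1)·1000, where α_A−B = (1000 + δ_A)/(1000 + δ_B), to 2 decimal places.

α_A−B = (1000 + -48.0) / (1000 + -2.2) = 952.0 / 997.8 = 0.954099
ε_A−B = (0.954099 − 1) × 1000 = -45.901 per mil
(The approximation ε ≈ δ_A − δ_B would give -45.8 per mil.)

-45.90 per mil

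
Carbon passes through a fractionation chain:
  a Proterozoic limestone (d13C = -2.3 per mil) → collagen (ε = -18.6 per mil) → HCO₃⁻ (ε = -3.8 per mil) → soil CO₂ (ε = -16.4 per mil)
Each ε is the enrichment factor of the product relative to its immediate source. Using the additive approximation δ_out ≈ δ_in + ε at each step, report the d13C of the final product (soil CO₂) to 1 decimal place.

step 1: δ ≈ -2.3 + (-18.6) = -20.9 per mil
step 2: δ ≈ -20.9 + (-3.8) = -24.7 per mil
step 3: δ ≈ -24.7 + (-16.4) = -41.1 per mil

-41.1 per mil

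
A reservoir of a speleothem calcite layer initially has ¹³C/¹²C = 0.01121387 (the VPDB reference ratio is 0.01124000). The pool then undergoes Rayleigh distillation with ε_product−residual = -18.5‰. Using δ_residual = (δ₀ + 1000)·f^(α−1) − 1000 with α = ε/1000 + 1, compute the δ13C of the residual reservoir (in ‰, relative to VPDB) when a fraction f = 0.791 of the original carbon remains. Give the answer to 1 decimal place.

2.0‰

δ₀ = (0.01121387/0.01124000 − 1)×1000 = (0.997675 − 1)×1000 = -2.325‰
α − 1 = ε/1000 = -0.0185
f^(α−1) = 0.791^(-0.0185) = 1.004347
δ_res = (-2.325 + 1000) × 1.004347 − 1000 = 1002.012 − 1000 = 2.01‰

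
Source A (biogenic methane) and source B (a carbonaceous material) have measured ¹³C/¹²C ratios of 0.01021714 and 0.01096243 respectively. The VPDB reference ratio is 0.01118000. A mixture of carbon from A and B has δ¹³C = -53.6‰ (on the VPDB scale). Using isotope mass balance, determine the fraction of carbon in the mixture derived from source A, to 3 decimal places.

0.512

δ_A = (0.01021714/0.01118000 − 1)×1000 = (0.913877 − 1)×1000 = -86.123‰
δ_B = (0.01096243/0.01118000 − 1)×1000 = (0.980539 − 1)×1000 = -19.461‰
f_A = (δ_mix − δ_B)/(δ_A − δ_B) = (-53.6 − (-19.461))/(-86.123 − (-19.461))
f_A = -34.139 / -66.663 = 0.5121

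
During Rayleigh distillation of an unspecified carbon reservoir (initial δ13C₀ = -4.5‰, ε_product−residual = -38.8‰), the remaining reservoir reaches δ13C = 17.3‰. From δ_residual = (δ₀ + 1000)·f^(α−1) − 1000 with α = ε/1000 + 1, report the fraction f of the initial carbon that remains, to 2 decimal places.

0.57

α − 1 = ε/1000 = -0.0388
(δ_res + 1000)/(δ₀ + 1000) = (17.3 + 1000)/(-4.5 + 1000) = 1017.3/995.5 = 1.021899
f = 1.021899^(1/-0.0388) = exp(ln(1.021899)/-0.0388) = exp(0.02166/-0.0388)
f = exp(-0.5583) = 0.5722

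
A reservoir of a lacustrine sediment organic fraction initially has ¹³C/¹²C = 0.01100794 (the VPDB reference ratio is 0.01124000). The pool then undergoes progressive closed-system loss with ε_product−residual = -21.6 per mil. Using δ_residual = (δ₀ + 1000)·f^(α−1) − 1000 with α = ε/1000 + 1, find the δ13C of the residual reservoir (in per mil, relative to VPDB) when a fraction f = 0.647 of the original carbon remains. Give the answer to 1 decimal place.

-11.4 per mil

δ₀ = (0.01100794/0.01124000 − 1)×1000 = (0.979354 − 1)×1000 = -20.646 per mil
α − 1 = ε/1000 = -0.0216
f^(α−1) = 0.647^(-0.0216) = 1.009449
δ_res = (-20.646 + 1000) × 1.009449 − 1000 = 988.608 − 1000 = -11.39 per mil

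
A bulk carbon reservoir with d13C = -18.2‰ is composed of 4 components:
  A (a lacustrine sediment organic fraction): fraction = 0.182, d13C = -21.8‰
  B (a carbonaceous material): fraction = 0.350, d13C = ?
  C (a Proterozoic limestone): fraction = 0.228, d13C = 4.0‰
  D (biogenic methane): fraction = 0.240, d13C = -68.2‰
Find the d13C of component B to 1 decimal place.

Isotope mass balance: δ_bulk = Σ fᵢ·δᵢ.
-18.2 = 0.182×(-21.8) + 0.350×δ_B + 0.228×(4.0) + 0.240×(-68.2)
0.350·δ_B = -18.2 − (-19.424) = 1.224
δ_B = 1.224 / 0.350 = 3.50‰

3.5‰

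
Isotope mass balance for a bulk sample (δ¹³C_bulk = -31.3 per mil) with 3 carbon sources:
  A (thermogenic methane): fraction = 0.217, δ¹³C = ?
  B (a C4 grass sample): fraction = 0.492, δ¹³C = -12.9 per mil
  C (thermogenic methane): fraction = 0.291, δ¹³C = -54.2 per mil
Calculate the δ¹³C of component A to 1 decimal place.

Isotope mass balance: δ_bulk = Σ fᵢ·δᵢ.
-31.3 = 0.217×δ_A + 0.492×(-12.9) + 0.291×(-54.2)
0.217·δ_A = -31.3 − (-22.119) = -9.181
δ_A = -9.181 / 0.217 = -42.31 per mil

-42.3 per mil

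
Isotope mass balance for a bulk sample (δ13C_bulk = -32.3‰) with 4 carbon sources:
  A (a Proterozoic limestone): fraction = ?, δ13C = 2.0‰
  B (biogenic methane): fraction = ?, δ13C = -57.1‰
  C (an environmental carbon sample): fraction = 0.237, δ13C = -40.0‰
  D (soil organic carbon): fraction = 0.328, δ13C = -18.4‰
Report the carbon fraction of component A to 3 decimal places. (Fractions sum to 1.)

0.136

Let f_A and f_B be the unknown fractions; fractions sum to 1 so f_A + f_B = 0.435.
Mass balance: Σ fᵢ·δᵢ = δ_bulk ⇒ f_A·(2.0) + f_B·(-57.1) = -32.3 − (-15.515) = -16.785
Substitute f_B = 0.435 − f_A:
f_A·(2.0 − -57.1) = -16.785 − 0.435×(-57.1) = 8.054
f_A = 8.054 / 59.1 = 0.1363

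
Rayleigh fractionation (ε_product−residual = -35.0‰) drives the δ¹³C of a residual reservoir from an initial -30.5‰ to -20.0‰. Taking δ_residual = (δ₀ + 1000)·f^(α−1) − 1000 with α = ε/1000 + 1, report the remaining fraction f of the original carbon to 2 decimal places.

α − 1 = ε/1000 = -0.0350
(δ_res + 1000)/(δ₀ + 1000) = (-20.0 + 1000)/(-30.5 + 1000) = 980.0/969.5 = 1.010830
f = 1.010830^(1/-0.0350) = exp(ln(1.010830)/-0.0350) = exp(0.01077/-0.0350)
f = exp(-0.3078) = 0.7351

0.74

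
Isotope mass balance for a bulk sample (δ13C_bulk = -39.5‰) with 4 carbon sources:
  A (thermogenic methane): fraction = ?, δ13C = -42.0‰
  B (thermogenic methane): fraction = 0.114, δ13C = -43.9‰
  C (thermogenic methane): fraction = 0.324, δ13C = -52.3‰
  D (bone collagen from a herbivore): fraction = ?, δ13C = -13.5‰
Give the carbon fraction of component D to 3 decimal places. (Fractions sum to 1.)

0.212

Let f_D and f_A be the unknown fractions; fractions sum to 1 so f_D + f_A = 0.562.
Mass balance: Σ fᵢ·δᵢ = δ_bulk ⇒ f_D·(-13.5) + f_A·(-42.0) = -39.5 − (-21.950) = -17.550
Substitute f_A = 0.562 − f_D:
f_D·(-13.5 − -42.0) = -17.550 − 0.562×(-42.0) = 6.054
f_D = 6.054 / 28.5 = 0.2124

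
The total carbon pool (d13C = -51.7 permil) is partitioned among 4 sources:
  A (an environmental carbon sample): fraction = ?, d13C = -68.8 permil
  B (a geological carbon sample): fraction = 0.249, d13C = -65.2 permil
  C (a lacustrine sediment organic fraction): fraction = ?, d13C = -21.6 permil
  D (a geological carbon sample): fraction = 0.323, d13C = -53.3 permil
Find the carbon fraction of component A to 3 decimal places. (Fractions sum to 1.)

0.191

Let f_A and f_C be the unknown fractions; fractions sum to 1 so f_A + f_C = 0.428.
Mass balance: Σ fᵢ·δᵢ = δ_bulk ⇒ f_A·(-68.8) + f_C·(-21.6) = -51.7 − (-33.451) = -18.249
Substitute f_C = 0.428 − f_A:
f_A·(-68.8 − -21.6) = -18.249 − 0.428×(-21.6) = -9.005
f_A = -9.005 / -47.2 = 0.1908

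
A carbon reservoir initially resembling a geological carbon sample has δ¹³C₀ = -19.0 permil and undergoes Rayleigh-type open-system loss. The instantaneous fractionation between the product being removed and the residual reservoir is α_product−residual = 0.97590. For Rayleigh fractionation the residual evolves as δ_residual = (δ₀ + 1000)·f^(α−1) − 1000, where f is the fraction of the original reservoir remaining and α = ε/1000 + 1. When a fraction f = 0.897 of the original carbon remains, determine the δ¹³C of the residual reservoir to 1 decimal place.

Rayleigh residual: δ_res = (δ₀ + 1000)·f^(α−1) − 1000
α − 1 = -0.02410
f^(α−1) = 0.897^(-0.02410) = 1.002623
δ_res = (-19.0 + 1000) × 1.002623 − 1000 = 983.573 − 1000 = -16.43 permil

-16.4 permil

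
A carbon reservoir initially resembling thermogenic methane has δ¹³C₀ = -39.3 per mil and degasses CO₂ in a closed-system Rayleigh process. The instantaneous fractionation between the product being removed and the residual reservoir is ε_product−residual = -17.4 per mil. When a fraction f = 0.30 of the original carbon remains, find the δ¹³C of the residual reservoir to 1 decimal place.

Rayleigh residual: δ_res = (δ₀ + 1000)·f^(α−1) − 1000
α = ε/1000 + 1 = 0.98260, so α − 1 = -0.01740
f^(α−1) = 0.30^(-0.01740) = 1.021170
δ_res = (-39.3 + 1000) × 1.021170 − 1000 = 981.038 − 1000 = -18.96 per mil

-19.0 per mil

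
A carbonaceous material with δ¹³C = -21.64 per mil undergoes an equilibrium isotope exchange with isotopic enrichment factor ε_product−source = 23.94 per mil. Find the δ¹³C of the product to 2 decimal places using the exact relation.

Exactly, δ_product = (δ_source + 1000)·(ε/1000 + 1) − 1000.
δ_product = (-21.64 + 1000) × (23.94/1000 + 1) − 1000
δ_product = 1.782 per mil

1.78 per mil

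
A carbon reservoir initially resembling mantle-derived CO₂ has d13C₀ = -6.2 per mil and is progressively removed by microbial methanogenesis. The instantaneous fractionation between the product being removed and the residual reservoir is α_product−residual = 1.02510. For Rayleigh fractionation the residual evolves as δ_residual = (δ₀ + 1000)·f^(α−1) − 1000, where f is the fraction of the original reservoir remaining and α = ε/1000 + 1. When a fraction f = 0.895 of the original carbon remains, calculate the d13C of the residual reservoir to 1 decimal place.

Rayleigh residual: δ_res = (δ₀ + 1000)·f^(α−1) − 1000
α − 1 = 0.02510
f^(α−1) = 0.895^(0.02510) = 0.997219
δ_res = (-6.2 + 1000) × 0.997219 − 1000 = 991.037 − 1000 = -8.96 per mil

-9.0 per mil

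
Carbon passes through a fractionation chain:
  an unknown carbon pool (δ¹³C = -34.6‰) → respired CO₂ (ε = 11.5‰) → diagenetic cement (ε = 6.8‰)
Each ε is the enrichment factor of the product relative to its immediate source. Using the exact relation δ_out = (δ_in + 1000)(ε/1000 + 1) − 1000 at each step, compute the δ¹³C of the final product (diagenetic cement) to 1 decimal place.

step 1: δ = (-34.60 + 1000)·(11.5/1000 + 1) − 1000 = -23.50‰
step 2: δ = (-23.50 + 1000)·(6.8/1000 + 1) − 1000 = -16.86‰

-16.9‰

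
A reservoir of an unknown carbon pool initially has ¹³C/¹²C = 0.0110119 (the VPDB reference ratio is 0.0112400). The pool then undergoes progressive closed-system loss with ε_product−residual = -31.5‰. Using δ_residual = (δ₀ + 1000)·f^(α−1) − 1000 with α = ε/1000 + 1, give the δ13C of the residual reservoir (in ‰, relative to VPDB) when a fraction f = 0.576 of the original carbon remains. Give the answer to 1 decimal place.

δ₀ = (0.0110119/0.0112400 − 1)×1000 = (0.979706 − 1)×1000 = -20.294‰
α − 1 = ε/1000 = -0.0315
f^(α−1) = 0.576^(-0.0315) = 1.017529
δ_res = (-20.294 + 1000) × 1.017529 − 1000 = 996.879 − 1000 = -3.12‰

-3.1‰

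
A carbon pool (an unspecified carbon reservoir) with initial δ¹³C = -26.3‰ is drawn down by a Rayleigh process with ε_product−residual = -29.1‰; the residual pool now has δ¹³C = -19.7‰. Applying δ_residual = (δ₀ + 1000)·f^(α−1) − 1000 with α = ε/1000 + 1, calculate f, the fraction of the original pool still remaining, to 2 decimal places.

0.79

α − 1 = ε/1000 = -0.0291
(δ_res + 1000)/(δ₀ + 1000) = (-19.7 + 1000)/(-26.3 + 1000) = 980.3/973.7 = 1.006778
f = 1.006778^(1/-0.0291) = exp(ln(1.006778)/-0.0291) = exp(0.00676/-0.0291)
f = exp(-0.2321) = 0.7928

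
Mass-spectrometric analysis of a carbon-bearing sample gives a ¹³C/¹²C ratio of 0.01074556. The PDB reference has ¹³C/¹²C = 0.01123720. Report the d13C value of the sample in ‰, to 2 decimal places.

-43.75‰

d13C = (R_sample / R_standard − 1) × 1000
R_sample / R_standard = 0.01074556 / 0.01123720 = 0.956249
d13C = (0.956249 − 1) × 1000 = -43.751‰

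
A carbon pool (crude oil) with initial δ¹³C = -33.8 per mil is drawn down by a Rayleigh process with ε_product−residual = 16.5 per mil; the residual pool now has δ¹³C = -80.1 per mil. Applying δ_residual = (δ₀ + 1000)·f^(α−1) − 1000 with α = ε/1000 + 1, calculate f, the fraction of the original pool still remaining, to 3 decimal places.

0.051

α − 1 = ε/1000 = 0.0165
(δ_res + 1000)/(δ₀ + 1000) = (-80.1 + 1000)/(-33.8 + 1000) = 919.9/966.2 = 0.952080
f = 0.952080^(1/0.0165) = exp(ln(0.952080)/0.0165) = exp(-0.04911/0.0165)
f = exp(-2.9761) = 0.0510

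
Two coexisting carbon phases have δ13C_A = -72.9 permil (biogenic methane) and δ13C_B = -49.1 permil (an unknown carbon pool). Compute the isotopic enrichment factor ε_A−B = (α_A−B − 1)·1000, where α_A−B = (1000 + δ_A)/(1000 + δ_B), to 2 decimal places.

-25.03 permil

α_A−B = (1000 + -72.9) / (1000 + -49.1) = 927.1 / 950.9 = 0.974971
ε_A−B = (0.974971 − 1) × 1000 = -25.029 permil
(The approximation ε ≈ δ_A − δ_B would give -23.8 permil.)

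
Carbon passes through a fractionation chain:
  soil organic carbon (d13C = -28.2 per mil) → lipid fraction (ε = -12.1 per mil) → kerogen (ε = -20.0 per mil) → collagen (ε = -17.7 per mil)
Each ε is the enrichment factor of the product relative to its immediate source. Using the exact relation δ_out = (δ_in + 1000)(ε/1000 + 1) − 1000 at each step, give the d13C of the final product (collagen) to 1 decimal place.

-75.8 per mil

step 1: δ = (-28.20 + 1000)·(-12.1/1000 + 1) − 1000 = -39.96 per mil
step 2: δ = (-39.96 + 1000)·(-20.0/1000 + 1) − 1000 = -59.16 per mil
step 3: δ = (-59.16 + 1000)·(-17.7/1000 + 1) − 1000 = -75.81 per mil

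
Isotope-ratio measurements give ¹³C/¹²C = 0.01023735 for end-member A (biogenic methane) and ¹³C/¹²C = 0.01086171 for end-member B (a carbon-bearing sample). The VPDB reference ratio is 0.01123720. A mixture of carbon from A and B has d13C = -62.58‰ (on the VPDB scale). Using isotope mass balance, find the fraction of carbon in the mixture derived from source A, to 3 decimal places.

0.525

δ_A = (0.01023735/0.01123720 − 1)×1000 = (0.911023 − 1)×1000 = -88.977‰
δ_B = (0.01086171/0.01123720 − 1)×1000 = (0.966585 − 1)×1000 = -33.415‰
f_A = (δ_mix − δ_B)/(δ_A − δ_B) = (-62.58 − (-33.415))/(-88.977 − (-33.415))
f_A = -29.165 / -55.562 = 0.5249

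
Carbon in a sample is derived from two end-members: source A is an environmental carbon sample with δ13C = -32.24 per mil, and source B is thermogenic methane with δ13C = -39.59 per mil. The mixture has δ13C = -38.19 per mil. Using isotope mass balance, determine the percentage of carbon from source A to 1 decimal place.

19.0%

δ_mix = f_A·δ_A + (1 − f_A)·δ_B  ⇒  f_A = (δ_mix − δ_B)/(δ_A − δ_B)
f_A = (-38.19 − (-39.59)) / (-32.24 − (-39.59))
f_A = 1.40 / 7.35 = 0.1905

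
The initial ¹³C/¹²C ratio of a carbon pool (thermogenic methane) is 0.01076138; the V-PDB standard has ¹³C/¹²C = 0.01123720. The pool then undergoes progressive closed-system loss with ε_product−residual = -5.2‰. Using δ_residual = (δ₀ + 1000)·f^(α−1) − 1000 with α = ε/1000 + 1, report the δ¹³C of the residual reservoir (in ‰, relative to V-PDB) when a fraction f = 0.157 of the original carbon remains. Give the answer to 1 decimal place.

δ₀ = (0.01076138/0.01123720 − 1)×1000 = (0.957657 − 1)×1000 = -42.343‰
α − 1 = ε/1000 = -0.0052
f^(α−1) = 0.157^(-0.0052) = 1.009674
δ_res = (-42.343 + 1000) × 1.009674 − 1000 = 966.921 − 1000 = -33.08‰

-33.1‰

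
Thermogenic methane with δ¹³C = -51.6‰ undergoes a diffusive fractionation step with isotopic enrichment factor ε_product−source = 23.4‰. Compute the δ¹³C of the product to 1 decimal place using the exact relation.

To first order, δ_product ≈ δ_source + ε = -28.2‰.
Exactly, δ_product = (δ_source + 1000)·(ε/1000 + 1) − 1000.
δ_product = (-51.6 + 1000) × (23.4/1000 + 1) − 1000
δ_product = -29.41‰

-29.4‰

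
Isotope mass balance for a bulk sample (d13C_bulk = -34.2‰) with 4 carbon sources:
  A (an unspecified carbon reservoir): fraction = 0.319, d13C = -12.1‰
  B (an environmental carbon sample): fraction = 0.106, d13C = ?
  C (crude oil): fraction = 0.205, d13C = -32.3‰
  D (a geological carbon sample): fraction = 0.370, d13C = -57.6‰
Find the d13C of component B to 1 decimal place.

Isotope mass balance: δ_bulk = Σ fᵢ·δᵢ.
-34.2 = 0.319×(-12.1) + 0.106×δ_B + 0.205×(-32.3) + 0.370×(-57.6)
0.106·δ_B = -34.2 − (-31.793) = -2.407
δ_B = -2.407 / 0.106 = -22.70‰

-22.7‰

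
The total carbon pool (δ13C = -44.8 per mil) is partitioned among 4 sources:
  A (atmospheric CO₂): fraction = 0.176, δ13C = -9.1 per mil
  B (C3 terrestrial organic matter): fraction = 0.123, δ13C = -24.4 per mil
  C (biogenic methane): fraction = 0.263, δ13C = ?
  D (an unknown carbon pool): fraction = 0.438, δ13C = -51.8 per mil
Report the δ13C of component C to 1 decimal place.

Isotope mass balance: δ_bulk = Σ fᵢ·δᵢ.
-44.8 = 0.176×(-9.1) + 0.123×(-24.4) + 0.263×δ_C + 0.438×(-51.8)
0.263·δ_C = -44.8 − (-27.291) = -17.509
δ_C = -17.509 / 0.263 = -66.57 per mil

-66.6 per mil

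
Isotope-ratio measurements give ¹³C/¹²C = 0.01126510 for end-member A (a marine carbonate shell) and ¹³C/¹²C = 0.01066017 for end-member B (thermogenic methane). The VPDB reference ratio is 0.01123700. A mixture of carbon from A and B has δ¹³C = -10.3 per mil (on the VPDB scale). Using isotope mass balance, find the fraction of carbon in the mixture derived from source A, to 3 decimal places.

δ_A = (0.01126510/0.01123700 − 1)×1000 = (1.002501 − 1)×1000 = 2.501 per mil
δ_B = (0.01066017/0.01123700 − 1)×1000 = (0.948667 − 1)×1000 = -51.333 per mil
f_A = (δ_mix − δ_B)/(δ_A − δ_B) = (-10.3 − (-51.333))/(2.501 − (-51.333))
f_A = 41.033 / 53.834 = 0.7622

0.762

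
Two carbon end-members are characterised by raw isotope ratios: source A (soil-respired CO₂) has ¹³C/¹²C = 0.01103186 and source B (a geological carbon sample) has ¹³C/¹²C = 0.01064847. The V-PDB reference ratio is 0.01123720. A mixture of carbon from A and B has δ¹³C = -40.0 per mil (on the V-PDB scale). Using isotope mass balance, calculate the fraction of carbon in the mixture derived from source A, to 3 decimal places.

δ_A = (0.01103186/0.01123720 − 1)×1000 = (0.981727 − 1)×1000 = -18.273 per mil
δ_B = (0.01064847/0.01123720 − 1)×1000 = (0.947609 − 1)×1000 = -52.391 per mil
f_A = (δ_mix − δ_B)/(δ_A − δ_B) = (-40.0 − (-52.391))/(-18.273 − (-52.391))
f_A = 12.391 / 34.118 = 0.3632

0.363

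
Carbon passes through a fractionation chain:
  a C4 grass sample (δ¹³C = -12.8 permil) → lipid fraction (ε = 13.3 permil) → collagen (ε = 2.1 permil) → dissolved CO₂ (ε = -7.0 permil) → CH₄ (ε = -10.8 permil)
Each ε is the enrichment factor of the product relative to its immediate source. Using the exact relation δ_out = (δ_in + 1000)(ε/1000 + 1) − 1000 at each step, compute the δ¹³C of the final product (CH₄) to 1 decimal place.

-15.3 permil

step 1: δ = (-12.80 + 1000)·(13.3/1000 + 1) − 1000 = 0.33 permil
step 2: δ = (0.33 + 1000)·(2.1/1000 + 1) − 1000 = 2.43 permil
step 3: δ = (2.43 + 1000)·(-7.0/1000 + 1) − 1000 = -4.59 permil
step 4: δ = (-4.59 + 1000)·(-10.8/1000 + 1) − 1000 = -15.34 permil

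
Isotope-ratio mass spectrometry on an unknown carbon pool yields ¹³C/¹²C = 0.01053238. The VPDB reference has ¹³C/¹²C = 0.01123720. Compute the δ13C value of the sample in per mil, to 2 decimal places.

-62.72 per mil

δ13C = (R_sample / R_standard − 1) × 1000
R_sample / R_standard = 0.01053238 / 0.01123720 = 0.937278
δ13C = (0.937278 − 1) × 1000 = -62.722 per mil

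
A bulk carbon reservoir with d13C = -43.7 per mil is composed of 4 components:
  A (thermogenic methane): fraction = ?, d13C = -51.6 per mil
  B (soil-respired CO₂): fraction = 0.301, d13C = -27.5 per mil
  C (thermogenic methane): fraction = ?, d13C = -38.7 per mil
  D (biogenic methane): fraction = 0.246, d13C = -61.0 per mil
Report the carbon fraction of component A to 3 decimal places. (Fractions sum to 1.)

0.224

Let f_A and f_C be the unknown fractions; fractions sum to 1 so f_A + f_C = 0.453.
Mass balance: Σ fᵢ·δᵢ = δ_bulk ⇒ f_A·(-51.6) + f_C·(-38.7) = -43.7 − (-23.284) = -20.417
Substitute f_C = 0.453 − f_A:
f_A·(-51.6 − -38.7) = -20.417 − 0.453×(-38.7) = -2.885
f_A = -2.885 / -12.9 = 0.2237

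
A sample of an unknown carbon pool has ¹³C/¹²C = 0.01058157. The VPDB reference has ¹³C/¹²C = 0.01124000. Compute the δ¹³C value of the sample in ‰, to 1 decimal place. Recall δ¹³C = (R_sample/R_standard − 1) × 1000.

δ¹³C = (R_sample / R_standard − 1) × 1000
R_sample / R_standard = 0.01058157 / 0.01124000 = 0.941421
δ¹³C = (0.941421 − 1) × 1000 = -58.58‰

-58.6‰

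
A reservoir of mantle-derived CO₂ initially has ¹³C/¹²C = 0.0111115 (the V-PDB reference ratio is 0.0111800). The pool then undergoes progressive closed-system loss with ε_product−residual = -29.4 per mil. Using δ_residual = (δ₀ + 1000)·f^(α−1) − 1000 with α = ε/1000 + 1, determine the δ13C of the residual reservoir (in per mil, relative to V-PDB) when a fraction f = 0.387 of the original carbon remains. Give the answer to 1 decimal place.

δ₀ = (0.0111115/0.0111800 − 1)×1000 = (0.993873 − 1)×1000 = -6.127 per mil
α − 1 = ε/1000 = -0.0294
f^(α−1) = 0.387^(-0.0294) = 1.028303
δ_res = (-6.127 + 1000) × 1.028303 − 1000 = 1022.003 − 1000 = 22.00 per mil

22.0 per mil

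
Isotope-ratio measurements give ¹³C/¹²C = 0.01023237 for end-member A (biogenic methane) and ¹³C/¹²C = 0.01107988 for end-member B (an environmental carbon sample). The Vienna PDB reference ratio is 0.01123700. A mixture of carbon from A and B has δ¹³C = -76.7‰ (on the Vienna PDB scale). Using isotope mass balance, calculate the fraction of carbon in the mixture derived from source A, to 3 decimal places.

0.832

δ_A = (0.01023237/0.01123700 − 1)×1000 = (0.910596 − 1)×1000 = -89.404‰
δ_B = (0.01107988/0.01123700 − 1)×1000 = (0.986018 − 1)×1000 = -13.982‰
f_A = (δ_mix − δ_B)/(δ_A − δ_B) = (-76.7 − (-13.982))/(-89.404 − (-13.982))
f_A = -62.718 / -75.421 = 0.8316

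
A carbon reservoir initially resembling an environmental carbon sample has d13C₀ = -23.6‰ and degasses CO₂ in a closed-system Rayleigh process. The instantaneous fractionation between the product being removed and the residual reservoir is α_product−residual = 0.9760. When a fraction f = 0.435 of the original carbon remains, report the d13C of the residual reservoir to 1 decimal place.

-3.9‰

Rayleigh residual: δ_res = (δ₀ + 1000)·f^(α−1) − 1000
α − 1 = -0.02400
f^(α−1) = 0.435^(-0.02400) = 1.020179
δ_res = (-23.6 + 1000) × 1.020179 − 1000 = 996.102 − 1000 = -3.90‰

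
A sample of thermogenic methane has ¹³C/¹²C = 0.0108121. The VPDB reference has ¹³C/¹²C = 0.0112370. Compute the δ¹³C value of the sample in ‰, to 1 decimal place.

-37.8‰

δ¹³C = (R_sample / R_standard − 1) × 1000
R_sample / R_standard = 0.0108121 / 0.0112370 = 0.962187
δ¹³C = (0.962187 − 1) × 1000 = -37.81‰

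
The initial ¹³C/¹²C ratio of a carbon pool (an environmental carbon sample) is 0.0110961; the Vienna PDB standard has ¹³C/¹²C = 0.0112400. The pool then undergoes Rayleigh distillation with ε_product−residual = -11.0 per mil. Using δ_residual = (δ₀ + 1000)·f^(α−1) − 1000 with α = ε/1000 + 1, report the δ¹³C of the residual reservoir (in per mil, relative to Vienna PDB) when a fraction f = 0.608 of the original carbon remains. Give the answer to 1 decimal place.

-7.4 per mil

δ₀ = (0.0110961/0.0112400 − 1)×1000 = (0.987198 − 1)×1000 = -12.802 per mil
α − 1 = ε/1000 = -0.0110
f^(α−1) = 0.608^(-0.0110) = 1.005488
δ_res = (-12.802 + 1000) × 1.005488 − 1000 = 992.616 − 1000 = -7.38 per mil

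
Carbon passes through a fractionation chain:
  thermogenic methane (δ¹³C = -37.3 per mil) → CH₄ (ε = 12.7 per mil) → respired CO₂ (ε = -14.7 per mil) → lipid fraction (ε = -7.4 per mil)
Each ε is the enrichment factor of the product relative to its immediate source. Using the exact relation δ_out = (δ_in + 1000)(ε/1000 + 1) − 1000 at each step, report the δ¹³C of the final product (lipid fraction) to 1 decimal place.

step 1: δ = (-37.30 + 1000)·(12.7/1000 + 1) − 1000 = -25.07 per mil
step 2: δ = (-25.07 + 1000)·(-14.7/1000 + 1) − 1000 = -39.41 per mil
step 3: δ = (-39.41 + 1000)·(-7.4/1000 + 1) − 1000 = -46.51 per mil

-46.5 per mil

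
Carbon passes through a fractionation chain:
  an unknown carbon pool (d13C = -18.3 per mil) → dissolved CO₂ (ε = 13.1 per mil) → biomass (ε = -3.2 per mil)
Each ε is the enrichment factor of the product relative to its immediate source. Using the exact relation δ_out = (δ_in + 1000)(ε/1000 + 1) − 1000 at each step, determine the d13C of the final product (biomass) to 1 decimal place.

-8.6 per mil

step 1: δ = (-18.30 + 1000)·(13.1/1000 + 1) − 1000 = -5.44 per mil
step 2: δ = (-5.44 + 1000)·(-3.2/1000 + 1) − 1000 = -8.62 per mil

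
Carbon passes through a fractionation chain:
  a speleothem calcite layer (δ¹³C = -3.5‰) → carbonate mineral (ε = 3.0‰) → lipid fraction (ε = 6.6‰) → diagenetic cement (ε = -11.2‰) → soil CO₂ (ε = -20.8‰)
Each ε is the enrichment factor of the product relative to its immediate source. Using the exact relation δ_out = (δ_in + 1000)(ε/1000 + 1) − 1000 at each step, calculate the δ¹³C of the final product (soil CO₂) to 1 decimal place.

-25.9‰

step 1: δ = (-3.50 + 1000)·(3.0/1000 + 1) − 1000 = -0.51‰
step 2: δ = (-0.51 + 1000)·(6.6/1000 + 1) − 1000 = 6.09‰
step 3: δ = (6.09 + 1000)·(-11.2/1000 + 1) − 1000 = -5.18‰
step 4: δ = (-5.18 + 1000)·(-20.8/1000 + 1) − 1000 = -25.87‰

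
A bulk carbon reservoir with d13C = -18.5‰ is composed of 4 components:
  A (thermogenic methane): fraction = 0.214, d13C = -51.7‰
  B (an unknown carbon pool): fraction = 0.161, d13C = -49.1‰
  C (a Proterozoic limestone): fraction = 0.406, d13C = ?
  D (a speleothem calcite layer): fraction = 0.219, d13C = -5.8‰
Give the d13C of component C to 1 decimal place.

4.3‰

Isotope mass balance: δ_bulk = Σ fᵢ·δᵢ.
-18.5 = 0.214×(-51.7) + 0.161×(-49.1) + 0.406×δ_C + 0.219×(-5.8)
0.406·δ_C = -18.5 − (-20.239) = 1.739
δ_C = 1.739 / 0.406 = 4.28‰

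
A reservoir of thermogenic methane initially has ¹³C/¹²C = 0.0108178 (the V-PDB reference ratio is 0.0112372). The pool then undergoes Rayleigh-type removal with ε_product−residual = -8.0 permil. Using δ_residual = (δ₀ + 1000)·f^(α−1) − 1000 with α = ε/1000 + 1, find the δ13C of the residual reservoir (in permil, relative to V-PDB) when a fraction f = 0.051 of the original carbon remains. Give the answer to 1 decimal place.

δ₀ = (0.0108178/0.0112372 − 1)×1000 = (0.962678 − 1)×1000 = -37.322 permil
α − 1 = ε/1000 = -0.0080
f^(α−1) = 0.051^(-0.0080) = 1.024093
δ_res = (-37.322 + 1000) × 1.024093 − 1000 = 985.871 − 1000 = -14.13 permil

-14.1 permil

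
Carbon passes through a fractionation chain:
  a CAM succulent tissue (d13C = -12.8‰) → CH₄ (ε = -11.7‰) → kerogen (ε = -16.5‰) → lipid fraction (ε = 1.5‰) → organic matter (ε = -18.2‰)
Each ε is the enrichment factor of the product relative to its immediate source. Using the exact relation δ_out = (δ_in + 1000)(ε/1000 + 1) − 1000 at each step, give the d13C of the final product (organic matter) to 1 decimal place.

step 1: δ = (-12.80 + 1000)·(-11.7/1000 + 1) − 1000 = -24.35‰
step 2: δ = (-24.35 + 1000)·(-16.5/1000 + 1) − 1000 = -40.45‰
step 3: δ = (-40.45 + 1000)·(1.5/1000 + 1) − 1000 = -39.01‰
step 4: δ = (-39.01 + 1000)·(-18.2/1000 + 1) − 1000 = -56.50‰

-56.5‰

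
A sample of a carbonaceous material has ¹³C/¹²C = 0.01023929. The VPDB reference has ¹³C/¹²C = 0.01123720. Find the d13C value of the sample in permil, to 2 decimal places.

-88.80 permil

d13C = (R_sample / R_standard − 1) × 1000
R_sample / R_standard = 0.01023929 / 0.01123720 = 0.911196
d13C = (0.911196 − 1) × 1000 = -88.804 permil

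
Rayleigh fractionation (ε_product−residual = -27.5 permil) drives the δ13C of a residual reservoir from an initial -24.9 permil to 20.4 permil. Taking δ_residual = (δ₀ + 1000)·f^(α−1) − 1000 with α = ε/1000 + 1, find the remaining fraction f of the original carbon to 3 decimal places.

0.192

α − 1 = ε/1000 = -0.0275
(δ_res + 1000)/(δ₀ + 1000) = (20.4 + 1000)/(-24.9 + 1000) = 1020.4/975.1 = 1.046457
f = 1.046457^(1/-0.0275) = exp(ln(1.046457)/-0.0275) = exp(0.04541/-0.0275)
f = exp(-1.6513) = 0.1918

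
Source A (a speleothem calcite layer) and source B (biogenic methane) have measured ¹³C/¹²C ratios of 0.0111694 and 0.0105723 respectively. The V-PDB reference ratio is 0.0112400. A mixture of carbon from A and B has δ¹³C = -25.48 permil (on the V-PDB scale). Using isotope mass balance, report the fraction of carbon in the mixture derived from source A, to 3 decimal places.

0.639

δ_A = (0.0111694/0.0112400 − 1)×1000 = (0.993719 − 1)×1000 = -6.281 permil
δ_B = (0.0105723/0.0112400 − 1)×1000 = (0.940596 − 1)×1000 = -59.404 permil
f_A = (δ_mix − δ_B)/(δ_A − δ_B) = (-25.48 − (-59.404))/(-6.281 − (-59.404))
f_A = 33.924 / 53.123 = 0.6386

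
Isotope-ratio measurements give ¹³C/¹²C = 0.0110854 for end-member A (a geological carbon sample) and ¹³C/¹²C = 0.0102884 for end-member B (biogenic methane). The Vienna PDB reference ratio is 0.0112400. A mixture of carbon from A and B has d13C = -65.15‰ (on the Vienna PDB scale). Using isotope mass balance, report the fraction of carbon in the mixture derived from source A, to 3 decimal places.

0.275

δ_A = (0.0110854/0.0112400 − 1)×1000 = (0.986246 − 1)×1000 = -13.754‰
δ_B = (0.0102884/0.0112400 − 1)×1000 = (0.915338 − 1)×1000 = -84.662‰
f_A = (δ_mix − δ_B)/(δ_A − δ_B) = (-65.15 − (-84.662))/(-13.754 − (-84.662))
f_A = 19.512 / 70.907 = 0.2752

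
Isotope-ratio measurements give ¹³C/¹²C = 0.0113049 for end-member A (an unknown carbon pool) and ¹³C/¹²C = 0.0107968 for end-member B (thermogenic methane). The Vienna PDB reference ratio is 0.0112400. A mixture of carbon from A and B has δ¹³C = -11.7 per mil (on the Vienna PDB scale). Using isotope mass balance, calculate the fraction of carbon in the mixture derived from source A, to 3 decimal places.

δ_A = (0.0113049/0.0112400 − 1)×1000 = (1.005774 − 1)×1000 = 5.774 per mil
δ_B = (0.0107968/0.0112400 − 1)×1000 = (0.960569 − 1)×1000 = -39.431 per mil
f_A = (δ_mix − δ_B)/(δ_A − δ_B) = (-11.7 − (-39.431))/(5.774 − (-39.431))
f_A = 27.731 / 45.205 = 0.6134

0.613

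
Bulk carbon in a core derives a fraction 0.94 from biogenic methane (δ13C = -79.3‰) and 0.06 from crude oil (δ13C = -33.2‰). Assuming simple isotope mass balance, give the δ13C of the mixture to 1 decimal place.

δ_mix = f_A·δ_A + f_B·δ_B
δ_mix = 0.94 × (-79.3) + 0.06 × (-33.2)
δ_mix = -74.54 + -1.99 = -76.53‰

-76.5‰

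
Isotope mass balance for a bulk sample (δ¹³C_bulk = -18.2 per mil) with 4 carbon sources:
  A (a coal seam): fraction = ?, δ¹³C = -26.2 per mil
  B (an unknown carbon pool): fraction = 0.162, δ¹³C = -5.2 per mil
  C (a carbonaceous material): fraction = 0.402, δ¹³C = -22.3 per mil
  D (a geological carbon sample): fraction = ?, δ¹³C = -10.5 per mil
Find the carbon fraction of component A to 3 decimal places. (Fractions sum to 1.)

0.243

Let f_A and f_D be the unknown fractions; fractions sum to 1 so f_A + f_D = 0.436.
Mass balance: Σ fᵢ·δᵢ = δ_bulk ⇒ f_A·(-26.2) + f_D·(-10.5) = -18.2 − (-9.807) = -8.393
Substitute f_D = 0.436 − f_A:
f_A·(-26.2 − -10.5) = -8.393 − 0.436×(-10.5) = -3.815
f_A = -3.815 / -15.7 = 0.2430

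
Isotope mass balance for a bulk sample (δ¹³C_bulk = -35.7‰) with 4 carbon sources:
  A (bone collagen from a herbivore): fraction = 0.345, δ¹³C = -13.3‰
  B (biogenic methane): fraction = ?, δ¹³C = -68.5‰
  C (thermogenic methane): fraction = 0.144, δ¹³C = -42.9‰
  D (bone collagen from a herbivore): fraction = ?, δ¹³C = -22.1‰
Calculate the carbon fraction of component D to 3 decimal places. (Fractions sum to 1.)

0.217

Let f_D and f_B be the unknown fractions; fractions sum to 1 so f_D + f_B = 0.511.
Mass balance: Σ fᵢ·δᵢ = δ_bulk ⇒ f_D·(-22.1) + f_B·(-68.5) = -35.7 − (-10.766) = -24.934
Substitute f_B = 0.511 − f_D:
f_D·(-22.1 − -68.5) = -24.934 − 0.511×(-68.5) = 10.070
f_D = 10.070 / 46.4 = 0.2170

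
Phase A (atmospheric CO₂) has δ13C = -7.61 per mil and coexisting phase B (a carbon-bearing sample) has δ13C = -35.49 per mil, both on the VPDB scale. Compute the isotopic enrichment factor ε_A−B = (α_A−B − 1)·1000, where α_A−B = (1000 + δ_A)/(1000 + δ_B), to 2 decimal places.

α_A−B = (1000 + -7.61) / (1000 + -35.49) = 992.39 / 964.51 = 1.028906
ε_A−B = (1.028906 − 1) × 1000 = 28.906 per mil
(The approximation ε ≈ δ_A − δ_B would give 27.88 per mil.)

28.91 per mil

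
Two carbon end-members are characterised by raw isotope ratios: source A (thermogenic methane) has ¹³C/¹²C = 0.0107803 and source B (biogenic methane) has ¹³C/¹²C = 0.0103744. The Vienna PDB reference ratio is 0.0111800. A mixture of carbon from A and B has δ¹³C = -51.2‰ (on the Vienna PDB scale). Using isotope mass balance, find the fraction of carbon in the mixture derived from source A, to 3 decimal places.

0.574

δ_A = (0.0107803/0.0111800 − 1)×1000 = (0.964249 − 1)×1000 = -35.751‰
δ_B = (0.0103744/0.0111800 − 1)×1000 = (0.927943 − 1)×1000 = -72.057‰
f_A = (δ_mix − δ_B)/(δ_A − δ_B) = (-51.2 − (-72.057))/(-35.751 − (-72.057))
f_A = 20.857 / 36.306 = 0.5745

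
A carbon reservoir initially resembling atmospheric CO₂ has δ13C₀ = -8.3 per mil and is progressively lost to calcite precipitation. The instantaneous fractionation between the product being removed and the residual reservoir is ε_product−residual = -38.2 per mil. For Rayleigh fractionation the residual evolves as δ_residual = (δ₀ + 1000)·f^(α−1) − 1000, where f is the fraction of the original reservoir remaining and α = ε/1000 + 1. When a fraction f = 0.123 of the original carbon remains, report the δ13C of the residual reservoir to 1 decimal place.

Rayleigh residual: δ_res = (δ₀ + 1000)·f^(α−1) − 1000
α = ε/1000 + 1 = 0.96180, so α − 1 = -0.03820
f^(α−1) = 0.123^(-0.03820) = 1.083342
δ_res = (-8.3 + 1000) × 1.083342 − 1000 = 1074.350 − 1000 = 74.35 per mil

74.4 per mil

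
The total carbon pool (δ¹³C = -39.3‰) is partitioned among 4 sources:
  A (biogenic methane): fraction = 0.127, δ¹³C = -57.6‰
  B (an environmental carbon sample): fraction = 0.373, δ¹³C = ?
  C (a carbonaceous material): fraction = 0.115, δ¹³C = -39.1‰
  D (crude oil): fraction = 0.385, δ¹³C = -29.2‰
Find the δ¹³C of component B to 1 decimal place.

-43.6‰

Isotope mass balance: δ_bulk = Σ fᵢ·δᵢ.
-39.3 = 0.127×(-57.6) + 0.373×δ_B + 0.115×(-39.1) + 0.385×(-29.2)
0.373·δ_B = -39.3 − (-23.054) = -16.246
δ_B = -16.246 / 0.373 = -43.56‰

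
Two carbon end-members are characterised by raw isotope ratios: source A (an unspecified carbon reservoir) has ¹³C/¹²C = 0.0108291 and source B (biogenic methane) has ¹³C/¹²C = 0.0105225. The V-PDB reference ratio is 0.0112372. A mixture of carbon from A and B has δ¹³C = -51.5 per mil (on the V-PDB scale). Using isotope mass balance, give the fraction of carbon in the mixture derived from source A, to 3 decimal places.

0.444

δ_A = (0.0108291/0.0112372 − 1)×1000 = (0.963683 − 1)×1000 = -36.317 per mil
δ_B = (0.0105225/0.0112372 − 1)×1000 = (0.936399 − 1)×1000 = -63.601 per mil
f_A = (δ_mix − δ_B)/(δ_A − δ_B) = (-51.5 − (-63.601))/(-36.317 − (-63.601))
f_A = 12.101 / 27.284 = 0.4435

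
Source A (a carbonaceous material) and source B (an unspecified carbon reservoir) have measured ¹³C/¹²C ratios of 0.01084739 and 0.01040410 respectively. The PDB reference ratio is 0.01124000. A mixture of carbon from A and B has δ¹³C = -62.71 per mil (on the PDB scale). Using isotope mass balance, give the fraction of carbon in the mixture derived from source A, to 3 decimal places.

δ_A = (0.01084739/0.01124000 − 1)×1000 = (0.965070 − 1)×1000 = -34.930 per mil
δ_B = (0.01040410/0.01124000 − 1)×1000 = (0.925632 − 1)×1000 = -74.368 per mil
f_A = (δ_mix − δ_B)/(δ_A − δ_B) = (-62.71 − (-74.368))/(-34.930 − (-74.368))
f_A = 11.658 / 39.439 = 0.2956

0.296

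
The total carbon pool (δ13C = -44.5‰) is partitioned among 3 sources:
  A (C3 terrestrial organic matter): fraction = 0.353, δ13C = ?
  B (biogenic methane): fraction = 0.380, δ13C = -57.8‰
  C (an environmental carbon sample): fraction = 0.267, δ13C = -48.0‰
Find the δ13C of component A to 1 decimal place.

Isotope mass balance: δ_bulk = Σ fᵢ·δᵢ.
-44.5 = 0.353×δ_A + 0.380×(-57.8) + 0.267×(-48.0)
0.353·δ_A = -44.5 − (-34.780) = -9.720
δ_A = -9.720 / 0.353 = -27.54‰

-27.5‰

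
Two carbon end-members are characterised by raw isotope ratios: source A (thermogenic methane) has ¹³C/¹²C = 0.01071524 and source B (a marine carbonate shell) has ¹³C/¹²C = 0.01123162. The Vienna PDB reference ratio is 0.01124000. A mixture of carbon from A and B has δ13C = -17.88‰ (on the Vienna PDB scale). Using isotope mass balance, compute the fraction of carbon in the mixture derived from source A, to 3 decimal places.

0.373

δ_A = (0.01071524/0.01124000 − 1)×1000 = (0.953313 − 1)×1000 = -46.687‰
δ_B = (0.01123162/0.01124000 − 1)×1000 = (0.999254 − 1)×1000 = -0.746‰
f_A = (δ_mix − δ_B)/(δ_A − δ_B) = (-17.88 − (-0.746))/(-46.687 − (-0.746))
f_A = -17.134 / -45.941 = 0.3730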